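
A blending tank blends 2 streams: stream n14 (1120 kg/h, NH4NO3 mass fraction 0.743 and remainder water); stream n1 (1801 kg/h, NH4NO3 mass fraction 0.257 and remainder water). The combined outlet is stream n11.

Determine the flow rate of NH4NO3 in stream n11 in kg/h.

1295 kg/h

NH4NO3 out = NH4NO3 in = 1120×0.743 + 1801×0.257 = 1295 kg/h.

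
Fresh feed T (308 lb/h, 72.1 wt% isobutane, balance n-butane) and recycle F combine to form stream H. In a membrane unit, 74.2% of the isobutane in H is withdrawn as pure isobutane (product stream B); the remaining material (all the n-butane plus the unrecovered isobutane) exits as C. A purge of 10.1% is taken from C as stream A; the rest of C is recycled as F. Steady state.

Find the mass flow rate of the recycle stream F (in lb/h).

n-butane enters only via T and leaves only via the purge: 308×0.279 = 0.101×(n-butane in C), and the membrane unit passes all n-butane, so n-butane in H = n-butane in C = 850.81 lb/h.
isobutane in H: m_A = 308×0.721 + (1−0.101)·(1−0.742)·m_A, so m_A = 222.07/0.7681 = 289.13 lb/h.
C = (1−0.742)×289.13 + 850.81 = 925.41 lb/h.
Recycle F = (1−0.101)×925.41 = 831.94 lb/h.

831.9 lb/h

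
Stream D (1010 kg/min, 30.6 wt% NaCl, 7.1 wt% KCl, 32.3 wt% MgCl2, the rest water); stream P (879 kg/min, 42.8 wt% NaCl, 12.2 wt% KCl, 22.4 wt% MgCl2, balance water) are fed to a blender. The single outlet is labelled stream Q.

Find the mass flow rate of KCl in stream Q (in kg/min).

KCl out = KCl in = 1010×0.071 + 879×0.122 = 178.95 kg/min.

178.9 kg/min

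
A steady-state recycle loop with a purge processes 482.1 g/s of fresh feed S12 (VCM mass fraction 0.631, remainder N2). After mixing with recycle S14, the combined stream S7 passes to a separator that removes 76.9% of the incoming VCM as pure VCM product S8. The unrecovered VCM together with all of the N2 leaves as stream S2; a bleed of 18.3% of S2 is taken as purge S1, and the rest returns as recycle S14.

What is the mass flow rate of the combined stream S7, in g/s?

N2 enters only via S12 and leaves only via the purge: 482.1×0.369 = 0.183×(N2 in S2), and the separator passes all N2, so N2 in S7 = N2 in S2 = 972.1 g/s.
VCM in S7: m_A = 482.1×0.631 + (1−0.183)·(1−0.769)·m_A, so m_A = 304.21/0.8113 = 374.97 g/s.
S7 = 374.97 + 972.1 = 1347.1 g/s.

1347 g/s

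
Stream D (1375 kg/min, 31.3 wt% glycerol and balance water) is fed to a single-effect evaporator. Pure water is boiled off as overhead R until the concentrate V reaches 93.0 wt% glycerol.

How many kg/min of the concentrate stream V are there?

glycerol is conserved: 1375×0.313 = 430.38 kg/min all reports to the concentrate.
Concentrate = 430.38/(target fraction) = 462.77 kg/min.

462.8 kg/min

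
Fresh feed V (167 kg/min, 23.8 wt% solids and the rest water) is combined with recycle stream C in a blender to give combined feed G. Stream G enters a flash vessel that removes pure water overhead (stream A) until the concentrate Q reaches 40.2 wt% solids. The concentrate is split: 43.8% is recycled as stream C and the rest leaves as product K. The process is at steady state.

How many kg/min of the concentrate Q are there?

175.9 kg/min

Overall solids balance (none leaves overhead): solids in fresh feed = solids in product, i.e. 167×0.238 = (1−0.438)·Q·0.402.
Q = 39.746/(0.402×0.562) = 175.93 kg/min.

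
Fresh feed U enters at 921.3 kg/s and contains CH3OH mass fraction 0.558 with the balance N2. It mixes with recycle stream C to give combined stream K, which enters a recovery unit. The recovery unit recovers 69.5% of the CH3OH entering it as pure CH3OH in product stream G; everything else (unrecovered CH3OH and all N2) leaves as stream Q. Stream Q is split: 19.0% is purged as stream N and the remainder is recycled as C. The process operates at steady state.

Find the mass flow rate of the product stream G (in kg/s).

CH3OH in K: m_A = 921.3×0.558 + (1−0.190)·(1−0.695)·m_A, so m_A = 514.09/0.7530 = 682.76 kg/s.
Product G = 0.695×682.76 = 474.52 kg/s.

474.5 kg/s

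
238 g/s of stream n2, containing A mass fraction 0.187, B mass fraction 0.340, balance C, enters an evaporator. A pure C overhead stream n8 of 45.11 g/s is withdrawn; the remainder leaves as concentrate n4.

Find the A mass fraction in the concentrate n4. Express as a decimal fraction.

A is not removed: 238×0.187 = 44.506 g/s of A enters n4.
Concentrate = 238 − 45.11 = 192.89 g/s.
Mass fraction = 44.506/192.89 = 0.231.

0.231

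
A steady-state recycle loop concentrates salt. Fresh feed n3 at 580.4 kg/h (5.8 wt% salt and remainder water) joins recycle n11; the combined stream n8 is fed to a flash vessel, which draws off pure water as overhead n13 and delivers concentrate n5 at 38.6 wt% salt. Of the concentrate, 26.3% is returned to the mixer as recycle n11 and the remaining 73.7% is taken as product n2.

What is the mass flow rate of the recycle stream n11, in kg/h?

31.12 kg/h

Overall salt balance (none leaves overhead): salt in fresh feed = salt in product, i.e. 580.4×0.058 = (1−0.263)·n5·0.386.
n5 = 33.663/(0.386×0.737) = 118.33 kg/h.
Recycle n11 = 0.263×118.33 = 31.121 kg/h.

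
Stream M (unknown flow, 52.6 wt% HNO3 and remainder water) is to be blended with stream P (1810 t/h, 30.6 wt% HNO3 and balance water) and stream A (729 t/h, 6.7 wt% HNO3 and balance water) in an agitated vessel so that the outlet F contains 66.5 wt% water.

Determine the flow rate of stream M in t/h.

Let M be the unknown flow. Total out = 2539 + M.
water balance: 1936.3 + 0.474·M = 0.665·(2539 + M)
(0.474 − 0.665)·M = 0.665×2539 − 1936.3 = -247.86
M = -247.86 / -0.191 = 1297.7 t/h

1298 t/h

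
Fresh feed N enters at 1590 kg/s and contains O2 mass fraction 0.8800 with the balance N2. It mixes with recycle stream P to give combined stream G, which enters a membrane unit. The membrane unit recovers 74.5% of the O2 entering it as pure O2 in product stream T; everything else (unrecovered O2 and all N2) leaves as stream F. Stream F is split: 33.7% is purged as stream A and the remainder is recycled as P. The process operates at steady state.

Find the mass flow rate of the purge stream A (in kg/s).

N2 enters only via N and leaves only via the purge: 1590×0.120 = 0.337×(N2 in F), and the membrane unit passes all N2, so N2 in G = N2 in F = 566.17 kg/s.
O2 in G: m_A = 1590×0.880 + (1−0.337)·(1−0.745)·m_A, so m_A = 1399.2/0.8309 = 1683.9 kg/s.
F = (1−0.745)×1683.9 + 566.17 = 995.56 kg/s.
Purge A = 0.337×995.56 = 335.5 kg/s.

335.5 kg/s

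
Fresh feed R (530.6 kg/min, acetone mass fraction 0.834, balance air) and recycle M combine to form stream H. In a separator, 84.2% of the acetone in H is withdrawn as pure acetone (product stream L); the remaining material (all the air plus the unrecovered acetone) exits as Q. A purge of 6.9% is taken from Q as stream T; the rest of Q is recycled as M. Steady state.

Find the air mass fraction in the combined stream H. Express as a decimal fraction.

air enters only via R and leaves only via the purge: 530.6×0.166 = 0.069×(air in Q), and the separator passes all air, so air in H = air in Q = 1276.5 kg/min.
acetone in H: m_A = 530.6×0.834 + (1−0.069)·(1−0.842)·m_A, so m_A = 442.52/0.8529 = 518.84 kg/min.
H = 518.84 + 1276.5 = 1795.4 kg/min.
air fraction in H = 1276.5/1795.4 = 0.711.

0.711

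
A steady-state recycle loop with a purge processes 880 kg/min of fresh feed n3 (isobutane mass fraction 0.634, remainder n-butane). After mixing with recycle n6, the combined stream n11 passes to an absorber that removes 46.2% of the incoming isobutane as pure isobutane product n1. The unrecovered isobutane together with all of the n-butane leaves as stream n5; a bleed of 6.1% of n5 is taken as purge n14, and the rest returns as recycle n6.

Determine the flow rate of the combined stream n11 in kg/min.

6408 kg/min

n-butane enters only via n3 and leaves only via the purge: 880×0.366 = 0.061×(n-butane in n5), and the absorber passes all n-butane, so n-butane in n11 = n-butane in n5 = 5280 kg/min.
isobutane in n11: m_A = 880×0.634 + (1−0.061)·(1−0.462)·m_A, so m_A = 557.92/0.4948 = 1127.5 kg/min.
n11 = 1127.5 + 5280 = 6407.5 kg/min.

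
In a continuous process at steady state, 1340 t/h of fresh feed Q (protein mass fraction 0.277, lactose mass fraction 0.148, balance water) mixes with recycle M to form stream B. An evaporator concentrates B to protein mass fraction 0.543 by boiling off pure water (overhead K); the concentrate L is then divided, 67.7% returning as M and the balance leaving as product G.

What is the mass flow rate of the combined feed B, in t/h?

Overall protein balance (none leaves overhead): protein in fresh feed = protein in product, i.e. 1340×0.277 = (1−0.677)·L·0.543.
L = 371.18/(0.543×0.323) = 2116.3 t/h.
Recycle M = 0.677×2116.3 = 1432.8 t/h.
Combined feed B = 1340 + 1432.8 = 2772.8 t/h.

2773 t/h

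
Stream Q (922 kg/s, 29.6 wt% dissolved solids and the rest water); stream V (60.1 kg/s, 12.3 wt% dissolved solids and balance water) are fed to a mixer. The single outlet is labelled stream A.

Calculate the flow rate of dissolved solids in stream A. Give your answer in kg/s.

280.3 kg/s

dissolved solids out = dissolved solids in = 922×0.296 + 60.1×0.123 = 280.3 kg/s.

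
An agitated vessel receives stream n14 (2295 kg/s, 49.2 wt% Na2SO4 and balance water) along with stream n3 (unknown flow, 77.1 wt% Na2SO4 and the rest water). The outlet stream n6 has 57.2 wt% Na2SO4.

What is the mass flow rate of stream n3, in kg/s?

922.6 kg/s

Let n3 be the unknown flow. Total out = 2295 + n3.
Na2SO4 balance: 1129.1 + 0.771·n3 = 0.572·(2295 + n3)
(0.771 − 0.572)·n3 = 0.572×2295 − 1129.1 = 183.6
n3 = 183.6 / 0.199 = 922.61 kg/s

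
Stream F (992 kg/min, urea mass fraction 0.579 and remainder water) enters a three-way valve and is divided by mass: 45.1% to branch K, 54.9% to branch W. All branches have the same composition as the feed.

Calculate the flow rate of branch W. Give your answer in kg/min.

544.6 kg/min

Branch W flow = 0.549×992 = 544.61 kg/min.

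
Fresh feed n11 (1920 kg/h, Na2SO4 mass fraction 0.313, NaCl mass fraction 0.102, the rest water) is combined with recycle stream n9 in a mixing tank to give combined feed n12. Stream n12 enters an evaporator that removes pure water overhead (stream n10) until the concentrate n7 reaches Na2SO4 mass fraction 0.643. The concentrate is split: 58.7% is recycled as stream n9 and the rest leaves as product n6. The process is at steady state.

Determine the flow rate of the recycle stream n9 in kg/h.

1328 kg/h

Overall Na2SO4 balance (none leaves overhead): Na2SO4 in fresh feed = Na2SO4 in product, i.e. 1920×0.313 = (1−0.587)·n7·0.643.
n7 = 600.96/(0.643×0.413) = 2263 kg/h.
Recycle n9 = 0.587×2263 = 1328.4 kg/h.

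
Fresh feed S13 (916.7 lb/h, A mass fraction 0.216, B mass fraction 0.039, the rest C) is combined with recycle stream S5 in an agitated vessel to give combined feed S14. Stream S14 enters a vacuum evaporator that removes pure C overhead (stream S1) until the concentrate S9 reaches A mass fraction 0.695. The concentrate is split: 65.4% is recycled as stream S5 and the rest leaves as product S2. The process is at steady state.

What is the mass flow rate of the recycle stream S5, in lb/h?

Overall A balance (none leaves overhead): A in fresh feed = A in product, i.e. 916.7×0.216 = (1−0.654)·S9·0.695.
S9 = 198.01/(0.695×0.346) = 823.42 lb/h.
Recycle S5 = 0.654×823.42 = 538.52 lb/h.

538.5 lb/h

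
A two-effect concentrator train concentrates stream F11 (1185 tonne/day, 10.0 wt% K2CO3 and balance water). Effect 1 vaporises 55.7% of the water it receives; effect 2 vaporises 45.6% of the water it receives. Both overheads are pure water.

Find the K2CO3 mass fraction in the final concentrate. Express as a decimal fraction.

water in feed = 1185×0.900 = 1066.5 tonne/day.
After stage 1: water left = (1−0.557)×1066.5 = 472.46; stream total = 590.96 tonne/day.
After stage 2: water left = (1−0.456)×472.46 = 257.02; final concentrate = 375.52 tonne/day.
K2CO3 fraction = 118.5/375.52 = 0.316.

0.316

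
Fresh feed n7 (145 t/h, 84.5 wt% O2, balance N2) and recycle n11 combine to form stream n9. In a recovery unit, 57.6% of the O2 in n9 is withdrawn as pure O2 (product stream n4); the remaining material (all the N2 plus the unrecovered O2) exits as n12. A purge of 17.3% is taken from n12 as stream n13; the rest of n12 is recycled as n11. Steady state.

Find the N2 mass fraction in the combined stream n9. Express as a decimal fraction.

N2 enters only via n7 and leaves only via the purge: 145×0.155 = 0.173×(N2 in n12), and the recovery unit passes all N2, so N2 in n9 = N2 in n12 = 129.91 t/h.
O2 in n9: m_A = 145×0.845 + (1−0.173)·(1−0.576)·m_A, so m_A = 122.52/0.6494 = 188.69 t/h.
n9 = 188.69 + 129.91 = 318.6 t/h.
N2 fraction in n9 = 129.91/318.6 = 0.408.

0.408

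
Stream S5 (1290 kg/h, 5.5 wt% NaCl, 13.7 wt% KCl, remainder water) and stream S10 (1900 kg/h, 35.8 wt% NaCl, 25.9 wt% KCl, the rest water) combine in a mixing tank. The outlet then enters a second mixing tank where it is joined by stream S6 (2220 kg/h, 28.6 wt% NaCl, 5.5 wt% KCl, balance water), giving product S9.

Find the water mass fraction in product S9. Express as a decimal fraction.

0.5976

Overall, product flow = 5410 kg/h.
water in = 1290×0.808 + 1900×0.383 + 2220×0.659 = 3233 kg/h.
water fraction in S9 = 0.5976.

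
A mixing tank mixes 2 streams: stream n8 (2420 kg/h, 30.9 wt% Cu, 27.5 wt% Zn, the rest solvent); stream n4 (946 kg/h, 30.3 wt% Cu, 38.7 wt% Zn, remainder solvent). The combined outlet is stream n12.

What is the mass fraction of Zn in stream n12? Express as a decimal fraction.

0.306

Total flow out = 2420 + 946 = 3366 kg/h.
Zn in = 2420×0.275 + 946×0.387 = 1031.6 kg/h.
Zn mass fraction in n12 = 1031.6/3366 = 0.306.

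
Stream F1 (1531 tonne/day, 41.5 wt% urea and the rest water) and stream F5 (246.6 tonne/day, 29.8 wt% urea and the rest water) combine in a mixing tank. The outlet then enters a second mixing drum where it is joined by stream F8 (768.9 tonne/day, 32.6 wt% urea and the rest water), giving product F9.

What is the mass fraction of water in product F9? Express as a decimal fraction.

Overall, product flow = 2546.5 tonne/day.
water in = 1531×0.585 + 246.6×0.702 + 768.9×0.674 = 1587 tonne/day.
water fraction in F9 = 0.623.

0.623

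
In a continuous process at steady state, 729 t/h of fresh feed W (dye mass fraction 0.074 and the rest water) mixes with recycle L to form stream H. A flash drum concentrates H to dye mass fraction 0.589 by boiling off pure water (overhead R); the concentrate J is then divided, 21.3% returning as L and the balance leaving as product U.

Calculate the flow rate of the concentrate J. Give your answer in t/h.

Overall dye balance (none leaves overhead): dye in fresh feed = dye in product, i.e. 729×0.074 = (1−0.213)·J·0.589.
J = 53.946/(0.589×0.787) = 116.38 t/h.

116.4 t/h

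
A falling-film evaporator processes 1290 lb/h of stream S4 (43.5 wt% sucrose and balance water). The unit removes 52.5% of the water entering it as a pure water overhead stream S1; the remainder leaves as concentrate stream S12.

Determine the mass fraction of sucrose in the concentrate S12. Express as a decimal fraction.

0.6184

sucrose is not removed: 1290×0.435 = 561.15 lb/h of sucrose enters S12.
water entering = 1290×0.565 = 728.85 lb/h; overhead removed = 0.525×728.85 = 382.65 lb/h.
Concentrate = 1290 − 382.65 = 907.35 lb/h.
Mass fraction = 561.15/907.35 = 0.6184.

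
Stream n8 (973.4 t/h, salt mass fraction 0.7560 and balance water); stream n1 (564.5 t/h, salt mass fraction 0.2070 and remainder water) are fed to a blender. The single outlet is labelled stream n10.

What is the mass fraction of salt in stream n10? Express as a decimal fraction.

0.5545

Total flow out = 973.4 + 564.5 = 1537.9 t/h.
salt in = 973.4×0.756 + 564.5×0.207 = 852.74 t/h.
salt mass fraction in n10 = 852.74/1537.9 = 0.5545.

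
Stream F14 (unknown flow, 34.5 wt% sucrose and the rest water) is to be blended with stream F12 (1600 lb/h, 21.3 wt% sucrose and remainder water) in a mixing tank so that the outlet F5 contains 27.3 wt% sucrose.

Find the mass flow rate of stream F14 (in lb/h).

Let F14 be the unknown flow. Total out = 1600 + F14.
sucrose balance: 340.8 + 0.345·F14 = 0.273·(1600 + F14)
(0.345 − 0.273)·F14 = 0.273×1600 − 340.8 = 96
F14 = 96 / 0.072 = 1333.3 lb/h

1333 lb/h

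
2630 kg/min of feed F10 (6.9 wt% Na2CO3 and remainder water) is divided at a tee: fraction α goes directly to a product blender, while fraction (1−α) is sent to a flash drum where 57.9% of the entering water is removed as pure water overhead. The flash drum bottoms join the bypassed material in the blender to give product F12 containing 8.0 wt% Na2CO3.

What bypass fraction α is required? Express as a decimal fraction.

All 2630×0.069 = 181.47 kg/min of Na2CO3 reaches F12, so F12 = 181.47/0.080 = 2268.4 kg/min and vapour = 361.62 kg/min.
The evaporator receives (1−α)·2630 of feed at 0.931 water and removes 0.579 of that water:
0.579×0.931×(1−α)×2630 = 361.62
(1−α) = 361.62/1417.7 = 0.2551;  α = 0.7449.

0.745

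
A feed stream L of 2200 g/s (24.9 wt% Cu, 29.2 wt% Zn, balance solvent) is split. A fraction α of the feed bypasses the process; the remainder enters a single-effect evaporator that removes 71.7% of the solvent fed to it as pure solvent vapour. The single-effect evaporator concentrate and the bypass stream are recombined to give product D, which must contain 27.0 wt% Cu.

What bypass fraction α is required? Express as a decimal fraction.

All 2200×0.249 = 547.8 g/s of Cu reaches D, so D = 547.8/0.270 = 2028.9 g/s and vapour = 171.11 g/s.
The evaporator receives (1−α)·2200 of feed at 0.459 solvent and removes 0.717 of that solvent:
0.717×0.459×(1−α)×2200 = 171.11
(1−α) = 171.11/724.03 = 0.2363;  α = 0.7637.

0.764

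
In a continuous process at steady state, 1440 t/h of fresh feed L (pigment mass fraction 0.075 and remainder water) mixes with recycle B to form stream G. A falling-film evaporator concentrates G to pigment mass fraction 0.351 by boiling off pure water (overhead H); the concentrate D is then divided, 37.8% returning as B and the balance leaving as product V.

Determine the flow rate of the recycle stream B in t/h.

187 t/h

Overall pigment balance (none leaves overhead): pigment in fresh feed = pigment in product, i.e. 1440×0.075 = (1−0.378)·D·0.351.
D = 108/(0.351×0.622) = 494.68 t/h.
Recycle B = 0.378×494.68 = 186.99 t/h.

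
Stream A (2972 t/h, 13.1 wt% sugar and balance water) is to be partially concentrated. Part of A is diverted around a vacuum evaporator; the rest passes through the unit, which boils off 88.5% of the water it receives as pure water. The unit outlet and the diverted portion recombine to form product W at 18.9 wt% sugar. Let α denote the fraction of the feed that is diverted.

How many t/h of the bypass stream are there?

All 2972×0.131 = 389.33 t/h of sugar reaches W, so W = 389.33/0.189 = 2060 t/h and vapour = 912.04 t/h.
The evaporator receives (1−α)·2972 of feed at 0.869 water and removes 0.885 of that water:
0.885×0.869×(1−α)×2972 = 912.04
(1−α) = 912.04/2285.7 = 0.3990;  α = 0.6010.
Bypass flow = 0.6010×2972 = 1786.1 t/h.

1786 t/h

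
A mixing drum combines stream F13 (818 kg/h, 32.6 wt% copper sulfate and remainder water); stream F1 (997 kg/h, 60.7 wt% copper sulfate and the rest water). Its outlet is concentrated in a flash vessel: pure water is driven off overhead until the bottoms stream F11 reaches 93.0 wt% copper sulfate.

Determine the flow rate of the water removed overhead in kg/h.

877.5 kg/h

copper sulfate entering = 818×0.326 + 997×0.607 = 871.85 kg/h.
All copper sulfate reports to F11, so F11 = 871.85/0.930 = 937.47 kg/h.
Total feed = 1815 kg/h; overhead = 1815 − 937.47 = 877.53 kg/h.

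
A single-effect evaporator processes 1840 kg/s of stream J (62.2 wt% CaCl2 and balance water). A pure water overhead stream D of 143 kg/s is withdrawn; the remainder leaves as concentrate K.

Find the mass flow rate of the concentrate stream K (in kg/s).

1697 kg/s

Concentrate = 1840 − 143 = 1697 kg/s.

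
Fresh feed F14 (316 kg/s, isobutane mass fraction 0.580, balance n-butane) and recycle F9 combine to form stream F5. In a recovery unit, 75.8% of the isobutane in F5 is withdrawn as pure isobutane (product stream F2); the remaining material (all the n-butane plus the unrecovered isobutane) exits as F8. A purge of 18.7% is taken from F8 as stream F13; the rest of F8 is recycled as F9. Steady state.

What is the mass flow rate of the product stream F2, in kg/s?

173 kg/s

isobutane in F5: m_A = 316×0.580 + (1−0.187)·(1−0.758)·m_A, so m_A = 183.28/0.8033 = 228.17 kg/s.
Product F2 = 0.758×228.17 = 172.95 kg/s.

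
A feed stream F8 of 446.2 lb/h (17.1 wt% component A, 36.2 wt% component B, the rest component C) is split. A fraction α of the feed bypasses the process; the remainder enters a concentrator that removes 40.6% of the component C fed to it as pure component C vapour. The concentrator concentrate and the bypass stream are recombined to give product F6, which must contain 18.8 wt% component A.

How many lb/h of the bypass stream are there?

233.4 lb/h

All 446.2×0.171 = 76.3 lb/h of component A reaches F6, so F6 = 76.3/0.188 = 405.85 lb/h and vapour = 40.348 lb/h.
The evaporator receives (1−α)·446.2 of feed at 0.467 component C and removes 0.406 of that component C:
0.406×0.467×(1−α)×446.2 = 40.348
(1−α) = 40.348/84.6 = 0.4769;  α = 0.5231.
Bypass flow = 0.5231×446.2 = 233.4 lb/h.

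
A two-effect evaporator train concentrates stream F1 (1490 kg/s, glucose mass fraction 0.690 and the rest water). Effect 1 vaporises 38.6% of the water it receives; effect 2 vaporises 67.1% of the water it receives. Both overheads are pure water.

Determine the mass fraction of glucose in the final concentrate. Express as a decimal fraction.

0.917

water in feed = 1490×0.310 = 461.9 kg/s.
After stage 1: water left = (1−0.386)×461.9 = 283.61; stream total = 1311.7 kg/s.
After stage 2: water left = (1−0.671)×283.61 = 93.307; final concentrate = 1121.4 kg/s.
glucose fraction = 1028.1/1121.4 = 0.917.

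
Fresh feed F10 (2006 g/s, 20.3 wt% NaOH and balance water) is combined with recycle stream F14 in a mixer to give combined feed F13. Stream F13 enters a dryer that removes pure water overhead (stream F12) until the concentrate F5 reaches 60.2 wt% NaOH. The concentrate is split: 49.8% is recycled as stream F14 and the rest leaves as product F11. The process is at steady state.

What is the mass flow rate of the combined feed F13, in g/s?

Overall NaOH balance (none leaves overhead): NaOH in fresh feed = NaOH in product, i.e. 2006×0.203 = (1−0.498)·F5·0.602.
F5 = 407.22/(0.602×0.502) = 1347.5 g/s.
Recycle F14 = 0.498×1347.5 = 671.05 g/s.
Combined feed F13 = 2006 + 671.05 = 2677.1 g/s.

2677 g/s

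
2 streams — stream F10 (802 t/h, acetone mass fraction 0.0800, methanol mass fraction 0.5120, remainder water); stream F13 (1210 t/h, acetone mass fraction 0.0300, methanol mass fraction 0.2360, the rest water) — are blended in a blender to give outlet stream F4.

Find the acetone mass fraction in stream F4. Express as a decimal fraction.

Total flow out = 802 + 1210 = 2012 t/h.
acetone in = 802×0.080 + 1210×0.030 = 100.46 t/h.
acetone mass fraction in F4 = 100.46/2012 = 0.0499.

0.0499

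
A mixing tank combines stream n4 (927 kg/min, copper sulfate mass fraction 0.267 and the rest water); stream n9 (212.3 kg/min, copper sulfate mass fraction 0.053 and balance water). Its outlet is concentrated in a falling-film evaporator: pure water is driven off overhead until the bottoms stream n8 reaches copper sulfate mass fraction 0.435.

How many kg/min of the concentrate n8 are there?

copper sulfate entering = 927×0.267 + 212.3×0.053 = 258.76 kg/min.
All copper sulfate reports to n8, so n8 = 258.76/0.435 = 594.85 kg/min.

594.9 kg/min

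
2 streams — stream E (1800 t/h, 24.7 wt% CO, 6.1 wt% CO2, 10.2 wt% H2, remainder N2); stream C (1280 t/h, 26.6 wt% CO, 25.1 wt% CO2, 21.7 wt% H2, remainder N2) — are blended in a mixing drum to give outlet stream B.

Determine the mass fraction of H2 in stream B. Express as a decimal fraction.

Total flow out = 1800 + 1280 = 3080 t/h.
H2 in = 1800×0.102 + 1280×0.217 = 461.36 t/h.
H2 mass fraction in B = 461.36/3080 = 0.150.

0.150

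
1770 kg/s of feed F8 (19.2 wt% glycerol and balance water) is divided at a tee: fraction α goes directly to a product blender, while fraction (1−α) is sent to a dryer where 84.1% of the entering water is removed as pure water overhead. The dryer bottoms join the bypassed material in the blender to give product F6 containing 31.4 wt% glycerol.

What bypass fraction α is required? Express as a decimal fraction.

0.428

All 1770×0.192 = 339.84 kg/s of glycerol reaches F6, so F6 = 339.84/0.314 = 1082.3 kg/s and vapour = 687.71 kg/s.
The evaporator receives (1−α)·1770 of feed at 0.808 water and removes 0.841 of that water:
0.841×0.808×(1−α)×1770 = 687.71
(1−α) = 687.71/1202.8 = 0.5718;  α = 0.4282.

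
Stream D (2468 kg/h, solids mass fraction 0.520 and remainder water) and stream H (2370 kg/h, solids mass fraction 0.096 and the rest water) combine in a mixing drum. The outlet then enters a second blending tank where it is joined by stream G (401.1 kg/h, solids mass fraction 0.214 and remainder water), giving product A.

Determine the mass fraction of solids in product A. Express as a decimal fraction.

Overall, product flow = 5239.1 kg/h.
solids in = 2468×0.520 + 2370×0.096 + 401.1×0.214 = 1596.7 kg/h.
solids fraction in A = 0.305.

0.305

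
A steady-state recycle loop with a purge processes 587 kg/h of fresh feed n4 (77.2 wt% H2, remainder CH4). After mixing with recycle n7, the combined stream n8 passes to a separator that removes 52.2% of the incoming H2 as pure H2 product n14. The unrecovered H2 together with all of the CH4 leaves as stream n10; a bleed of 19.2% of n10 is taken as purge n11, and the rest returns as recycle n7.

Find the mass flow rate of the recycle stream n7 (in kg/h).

848.4 kg/h

CH4 enters only via n4 and leaves only via the purge: 587×0.228 = 0.192×(CH4 in n10), and the separator passes all CH4, so CH4 in n8 = CH4 in n10 = 697.06 kg/h.
H2 in n8: m_A = 587×0.772 + (1−0.192)·(1−0.522)·m_A, so m_A = 453.16/0.6138 = 738.32 kg/h.
n10 = (1−0.522)×738.32 + 697.06 = 1050 kg/h.
Recycle n7 = (1−0.192)×1050 = 848.38 kg/h.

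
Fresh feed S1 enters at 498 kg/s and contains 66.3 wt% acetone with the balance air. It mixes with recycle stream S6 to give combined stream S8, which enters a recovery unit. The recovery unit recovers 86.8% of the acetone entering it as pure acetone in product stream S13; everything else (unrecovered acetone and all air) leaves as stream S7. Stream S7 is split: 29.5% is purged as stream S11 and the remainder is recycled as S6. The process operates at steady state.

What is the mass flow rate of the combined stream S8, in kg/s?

933 kg/s

air enters only via S1 and leaves only via the purge: 498×0.337 = 0.295×(air in S7), and the recovery unit passes all air, so air in S8 = air in S7 = 568.9 kg/s.
acetone in S8: m_A = 498×0.663 + (1−0.295)·(1−0.868)·m_A, so m_A = 330.17/0.9069 = 364.05 kg/s.
S8 = 364.05 + 568.9 = 932.95 kg/s.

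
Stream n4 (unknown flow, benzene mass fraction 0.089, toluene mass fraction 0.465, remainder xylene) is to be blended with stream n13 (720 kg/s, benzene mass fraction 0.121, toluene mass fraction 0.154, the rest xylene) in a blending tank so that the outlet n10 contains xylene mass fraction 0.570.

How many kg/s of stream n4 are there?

900 kg/s

Let n4 be the unknown flow. Total out = 720 + n4.
xylene balance: 522 + 0.446·n4 = 0.570·(720 + n4)
(0.446 − 0.570)·n4 = 0.570×720 − 522 = -111.6
n4 = -111.6 / -0.124 = 900 kg/s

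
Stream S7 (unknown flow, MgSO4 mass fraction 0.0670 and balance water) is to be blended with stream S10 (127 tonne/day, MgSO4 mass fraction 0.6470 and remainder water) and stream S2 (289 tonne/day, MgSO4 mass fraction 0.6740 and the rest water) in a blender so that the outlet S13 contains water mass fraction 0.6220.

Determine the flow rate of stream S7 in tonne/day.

Let S7 be the unknown flow. Total out = 416 + S7.
water balance: 139.04 + 0.933·S7 = 0.622·(416 + S7)
(0.933 − 0.622)·S7 = 0.622×416 − 139.04 = 119.71
S7 = 119.71 / 0.311 = 384.91 tonne/day

384.9 tonne/day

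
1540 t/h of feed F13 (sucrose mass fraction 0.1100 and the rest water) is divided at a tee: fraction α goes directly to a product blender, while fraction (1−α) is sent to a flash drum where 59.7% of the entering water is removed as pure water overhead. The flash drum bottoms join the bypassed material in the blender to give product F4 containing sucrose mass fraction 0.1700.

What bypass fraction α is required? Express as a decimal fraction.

0.336

All 1540×0.110 = 169.4 t/h of sucrose reaches F4, so F4 = 169.4/0.170 = 996.47 t/h and vapour = 543.53 t/h.
The evaporator receives (1−α)·1540 of feed at 0.890 water and removes 0.597 of that water:
0.597×0.890×(1−α)×1540 = 543.53
(1−α) = 543.53/818.25 = 0.6643;  α = 0.3357.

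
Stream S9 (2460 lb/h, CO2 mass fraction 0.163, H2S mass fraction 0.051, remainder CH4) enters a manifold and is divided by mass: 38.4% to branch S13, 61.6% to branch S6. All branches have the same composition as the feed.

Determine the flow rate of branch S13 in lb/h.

944.6 lb/h

Branch S13 flow = 0.384×2460 = 944.64 lb/h.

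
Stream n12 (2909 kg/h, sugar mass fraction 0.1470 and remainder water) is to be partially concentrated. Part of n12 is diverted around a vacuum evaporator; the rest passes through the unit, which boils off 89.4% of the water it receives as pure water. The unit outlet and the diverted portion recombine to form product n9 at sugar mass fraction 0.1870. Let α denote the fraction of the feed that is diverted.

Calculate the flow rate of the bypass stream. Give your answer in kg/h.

2093 kg/h

All 2909×0.147 = 427.62 kg/h of sugar reaches n9, so n9 = 427.62/0.187 = 2286.8 kg/h and vapour = 622.25 kg/h.
The evaporator receives (1−α)·2909 of feed at 0.853 water and removes 0.894 of that water:
0.894×0.853×(1−α)×2909 = 622.25
(1−α) = 622.25/2218.4 = 0.2805;  α = 0.7195.
Bypass flow = 0.7195×2909 = 2093 kg/h.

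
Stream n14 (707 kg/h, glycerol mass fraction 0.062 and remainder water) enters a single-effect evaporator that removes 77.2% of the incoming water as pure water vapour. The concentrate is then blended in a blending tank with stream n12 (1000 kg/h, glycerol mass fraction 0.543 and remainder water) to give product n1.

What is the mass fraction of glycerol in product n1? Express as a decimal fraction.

Vapour removed = 0.772×0.938×707 = 511.96 kg/h; concentrate = 195.04 kg/h.
glycerol reaching the mixer = 43.834 (from concentrate) + 1000×0.543 = 586.83 kg/h.
Product flow = 195.04 + 1000 = 1195 kg/h; glycerol fraction = 0.491.

0.491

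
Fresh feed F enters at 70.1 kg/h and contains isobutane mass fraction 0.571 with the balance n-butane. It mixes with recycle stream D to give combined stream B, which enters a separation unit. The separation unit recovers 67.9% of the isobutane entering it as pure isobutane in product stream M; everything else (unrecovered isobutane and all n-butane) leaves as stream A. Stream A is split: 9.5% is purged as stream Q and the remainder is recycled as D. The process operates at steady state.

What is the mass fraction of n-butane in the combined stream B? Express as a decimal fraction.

n-butane enters only via F and leaves only via the purge: 70.1×0.429 = 0.095×(n-butane in A), and the separation unit passes all n-butane, so n-butane in B = n-butane in A = 316.56 kg/h.
isobutane in B: m_A = 70.1×0.571 + (1−0.095)·(1−0.679)·m_A, so m_A = 40.027/0.7095 = 56.416 kg/h.
B = 56.416 + 316.56 = 372.97 kg/h.
n-butane fraction in B = 316.56/372.97 = 0.849.

0.849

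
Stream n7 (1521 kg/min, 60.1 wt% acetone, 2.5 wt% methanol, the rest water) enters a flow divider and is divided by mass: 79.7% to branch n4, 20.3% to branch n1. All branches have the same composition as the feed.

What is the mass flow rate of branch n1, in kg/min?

308.8 kg/min

Branch n1 flow = 0.203×1521 = 308.76 kg/min.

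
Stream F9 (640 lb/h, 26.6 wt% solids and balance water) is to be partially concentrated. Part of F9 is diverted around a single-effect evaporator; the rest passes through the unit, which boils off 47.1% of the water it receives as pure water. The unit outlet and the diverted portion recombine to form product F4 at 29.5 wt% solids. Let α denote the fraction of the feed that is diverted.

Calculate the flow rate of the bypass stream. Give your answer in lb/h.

458 lb/h

All 640×0.266 = 170.24 lb/h of solids reaches F4, so F4 = 170.24/0.295 = 577.08 lb/h and vapour = 62.915 lb/h.
The evaporator receives (1−α)·640 of feed at 0.734 water and removes 0.471 of that water:
0.471×0.734×(1−α)×640 = 62.915
(1−α) = 62.915/221.26 = 0.2844;  α = 0.7156.
Bypass flow = 0.7156×640 = 458.01 lb/h.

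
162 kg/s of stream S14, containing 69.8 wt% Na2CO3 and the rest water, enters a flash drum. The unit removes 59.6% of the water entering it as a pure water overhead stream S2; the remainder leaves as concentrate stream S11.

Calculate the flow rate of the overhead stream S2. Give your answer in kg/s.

29.16 kg/s

water entering = 162×0.302 = 48.924 kg/s; overhead removed = 0.596×48.924 = 29.159 kg/s.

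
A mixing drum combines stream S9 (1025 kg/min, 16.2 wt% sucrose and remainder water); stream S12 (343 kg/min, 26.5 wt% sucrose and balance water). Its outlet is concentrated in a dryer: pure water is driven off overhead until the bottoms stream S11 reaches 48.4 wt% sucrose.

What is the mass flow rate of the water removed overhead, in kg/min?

sucrose entering = 1025×0.162 + 343×0.265 = 256.95 kg/min.
All sucrose reports to S11, so S11 = 256.95/0.484 = 530.88 kg/min.
Total feed = 1368 kg/min; overhead = 1368 − 530.88 = 837.12 kg/min.

837.1 kg/min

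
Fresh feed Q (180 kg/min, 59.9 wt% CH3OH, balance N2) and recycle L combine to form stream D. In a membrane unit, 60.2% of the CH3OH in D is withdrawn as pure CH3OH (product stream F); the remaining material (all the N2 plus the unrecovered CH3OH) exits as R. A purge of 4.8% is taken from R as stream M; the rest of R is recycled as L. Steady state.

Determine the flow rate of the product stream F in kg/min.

104.5 kg/min

CH3OH in D: m_A = 180×0.599 + (1−0.048)·(1−0.602)·m_A, so m_A = 107.82/0.6211 = 173.59 kg/min.
Product F = 0.602×173.59 = 104.5 kg/min.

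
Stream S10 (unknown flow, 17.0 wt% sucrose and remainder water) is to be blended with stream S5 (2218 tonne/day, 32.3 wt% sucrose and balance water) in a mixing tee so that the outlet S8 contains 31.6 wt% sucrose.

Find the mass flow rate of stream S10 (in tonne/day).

Let S10 be the unknown flow. Total out = 2218 + S10.
sucrose balance: 716.41 + 0.170·S10 = 0.316·(2218 + S10)
(0.170 − 0.316)·S10 = 0.316×2218 − 716.41 = -15.526
S10 = -15.526 / -0.146 = 106.34 tonne/day

106.3 tonne/day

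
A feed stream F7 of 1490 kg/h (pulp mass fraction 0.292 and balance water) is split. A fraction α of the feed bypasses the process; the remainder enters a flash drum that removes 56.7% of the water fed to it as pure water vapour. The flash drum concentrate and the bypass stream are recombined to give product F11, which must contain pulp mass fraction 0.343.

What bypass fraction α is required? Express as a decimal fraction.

All 1490×0.292 = 435.08 kg/h of pulp reaches F11, so F11 = 435.08/0.343 = 1268.5 kg/h and vapour = 221.55 kg/h.
The evaporator receives (1−α)·1490 of feed at 0.708 water and removes 0.567 of that water:
0.567×0.708×(1−α)×1490 = 221.55
(1−α) = 221.55/598.14 = 0.3704;  α = 0.6296.

0.630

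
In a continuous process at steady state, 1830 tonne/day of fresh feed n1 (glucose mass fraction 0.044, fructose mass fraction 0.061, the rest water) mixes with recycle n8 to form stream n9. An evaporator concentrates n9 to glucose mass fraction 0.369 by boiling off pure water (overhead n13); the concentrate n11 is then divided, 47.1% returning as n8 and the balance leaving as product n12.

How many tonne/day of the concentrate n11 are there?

412.5 tonne/day

Overall glucose balance (none leaves overhead): glucose in fresh feed = glucose in product, i.e. 1830×0.044 = (1−0.471)·n11·0.369.
n11 = 80.52/(0.369×0.529) = 412.5 tonne/day.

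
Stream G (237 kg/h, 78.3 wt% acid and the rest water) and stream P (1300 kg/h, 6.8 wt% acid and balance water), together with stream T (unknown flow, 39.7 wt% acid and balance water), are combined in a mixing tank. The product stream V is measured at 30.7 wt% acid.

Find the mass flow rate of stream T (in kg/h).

2199 kg/h

Let T be the unknown flow. Total out = 1537 + T.
acid balance: 273.97 + 0.397·T = 0.307·(1537 + T)
(0.397 − 0.307)·T = 0.307×1537 − 273.97 = 197.89
T = 197.89 / 0.090 = 2198.8 kg/h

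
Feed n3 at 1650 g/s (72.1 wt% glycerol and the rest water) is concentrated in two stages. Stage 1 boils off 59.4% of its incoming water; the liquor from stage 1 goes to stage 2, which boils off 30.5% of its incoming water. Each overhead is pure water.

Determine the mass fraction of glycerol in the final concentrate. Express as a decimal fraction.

water in feed = 1650×0.279 = 460.35 g/s.
After stage 1: water left = (1−0.594)×460.35 = 186.9; stream total = 1376.6 g/s.
After stage 2: water left = (1−0.305)×186.9 = 129.9; final concentrate = 1319.5 g/s.
glycerol fraction = 1189.6/1319.5 = 0.902.

0.902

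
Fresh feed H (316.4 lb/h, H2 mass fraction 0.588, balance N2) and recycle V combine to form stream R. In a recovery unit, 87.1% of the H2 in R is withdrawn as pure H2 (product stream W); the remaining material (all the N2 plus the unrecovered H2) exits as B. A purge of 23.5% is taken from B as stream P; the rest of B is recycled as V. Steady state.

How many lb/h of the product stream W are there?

H2 in R: m_A = 316.4×0.588 + (1−0.235)·(1−0.871)·m_A, so m_A = 186.04/0.9013 = 206.41 lb/h.
Product W = 0.871×206.41 = 179.79 lb/h.

179.8 lb/h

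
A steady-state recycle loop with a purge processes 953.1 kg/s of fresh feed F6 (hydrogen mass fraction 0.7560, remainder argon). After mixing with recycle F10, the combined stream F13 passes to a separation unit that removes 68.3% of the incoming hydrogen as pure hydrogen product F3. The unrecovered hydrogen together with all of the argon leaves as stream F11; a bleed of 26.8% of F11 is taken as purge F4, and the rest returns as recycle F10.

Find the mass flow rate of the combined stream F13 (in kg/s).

argon enters only via F6 and leaves only via the purge: 953.1×0.244 = 0.268×(argon in F11), and the separation unit passes all argon, so argon in F13 = argon in F11 = 867.75 kg/s.
hydrogen in F13: m_A = 953.1×0.756 + (1−0.268)·(1−0.683)·m_A, so m_A = 720.54/0.7680 = 938.26 kg/s.
F13 = 938.26 + 867.75 = 1806 kg/s.

1806 kg/s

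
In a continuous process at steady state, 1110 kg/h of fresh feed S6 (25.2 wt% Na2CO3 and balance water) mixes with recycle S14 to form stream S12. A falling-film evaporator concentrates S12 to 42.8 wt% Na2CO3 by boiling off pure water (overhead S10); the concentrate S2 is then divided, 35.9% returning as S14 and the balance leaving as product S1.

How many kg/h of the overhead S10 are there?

Overall Na2CO3 balance (none leaves overhead): Na2CO3 in fresh feed = Na2CO3 in product, i.e. 1110×0.252 = (1−0.359)·S2·0.428.
S2 = 279.72/(0.428×0.641) = 1019.6 kg/h.
Recycle S14 = 0.359×1019.6 = 366.03 kg/h.
Combined feed S12 = 1110 + 366.03 = 1476 kg/h.
Overhead S10 = S12 − S2 = 1476 − 1019.6 = 456.45 kg/h.

456.4 kg/h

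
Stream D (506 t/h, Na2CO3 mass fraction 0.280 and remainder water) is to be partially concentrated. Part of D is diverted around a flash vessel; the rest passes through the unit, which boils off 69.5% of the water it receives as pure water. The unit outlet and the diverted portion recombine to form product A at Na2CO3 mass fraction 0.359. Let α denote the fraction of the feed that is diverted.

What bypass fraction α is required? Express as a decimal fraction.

0.560

All 506×0.280 = 141.68 t/h of Na2CO3 reaches A, so A = 141.68/0.359 = 394.65 t/h and vapour = 111.35 t/h.
The evaporator receives (1−α)·506 of feed at 0.720 water and removes 0.695 of that water:
0.695×0.720×(1−α)×506 = 111.35
(1−α) = 111.35/253.2 = 0.4398;  α = 0.5602.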